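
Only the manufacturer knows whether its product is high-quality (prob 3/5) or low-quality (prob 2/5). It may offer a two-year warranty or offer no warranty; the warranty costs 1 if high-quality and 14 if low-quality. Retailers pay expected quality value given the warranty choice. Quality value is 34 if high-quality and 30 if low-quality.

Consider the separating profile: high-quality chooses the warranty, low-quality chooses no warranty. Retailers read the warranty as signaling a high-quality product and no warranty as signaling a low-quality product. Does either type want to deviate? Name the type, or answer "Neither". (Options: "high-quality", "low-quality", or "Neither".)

Neither

The warranty pays 34; no warranty pays 30.
high-quality: assigned the warranty, nets 34 − 1 = 33; deviating to no warranty nets 30.
low-quality: assigned no warranty, nets 30; deviating to the warranty nets 34 − 14 = 20.
Both types strictly prefer their assigned action; no profitable deviation.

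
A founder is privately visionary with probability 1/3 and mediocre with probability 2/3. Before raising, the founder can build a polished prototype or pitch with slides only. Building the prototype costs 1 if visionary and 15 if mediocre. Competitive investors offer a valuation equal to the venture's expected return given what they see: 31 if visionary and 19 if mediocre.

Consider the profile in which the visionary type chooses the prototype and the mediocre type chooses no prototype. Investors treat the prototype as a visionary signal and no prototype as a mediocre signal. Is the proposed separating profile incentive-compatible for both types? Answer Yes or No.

Yes

Under these beliefs, the prototype earns valuation 31 and no prototype earns valuation 19.
visionary: the prototype nets 31 − 1 = 30; no prototype nets 19. visionary prefers the prototype.
mediocre: the prototype nets 31 − 15 = 16; no prototype nets 19. mediocre prefers no prototype.
Neither type deviates, so the separating profile is an equilibrium.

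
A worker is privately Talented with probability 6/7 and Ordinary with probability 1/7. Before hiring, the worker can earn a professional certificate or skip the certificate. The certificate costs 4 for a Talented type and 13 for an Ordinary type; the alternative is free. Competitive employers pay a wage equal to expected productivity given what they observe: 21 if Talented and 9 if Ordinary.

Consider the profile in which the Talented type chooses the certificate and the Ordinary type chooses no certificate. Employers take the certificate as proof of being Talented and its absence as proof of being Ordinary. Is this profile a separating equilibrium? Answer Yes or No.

Under these beliefs, the certificate earns wage 21 and no certificate earns wage 9.
Talented: the certificate nets 21 − 4 = 17; no certificate nets 9. Talented prefers the certificate.
Ordinary: the certificate nets 21 − 13 = 8; no certificate nets 9. Ordinary prefers no certificate.
Neither type deviates, so the separating profile is an equilibrium.

Yes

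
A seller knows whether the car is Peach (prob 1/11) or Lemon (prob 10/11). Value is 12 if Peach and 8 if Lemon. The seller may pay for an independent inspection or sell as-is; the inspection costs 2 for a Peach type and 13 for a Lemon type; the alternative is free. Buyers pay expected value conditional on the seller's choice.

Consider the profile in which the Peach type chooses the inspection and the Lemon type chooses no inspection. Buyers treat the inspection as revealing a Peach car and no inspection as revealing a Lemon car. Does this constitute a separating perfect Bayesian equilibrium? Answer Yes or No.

Under these beliefs, the inspection earns price 12 and no inspection earns price 8.
Peach: the inspection nets 12 − 2 = 10; no inspection nets 8. Peach prefers the inspection.
Lemon: the inspection nets 12 − 13 = -1; no inspection nets 8. Lemon prefers no inspection.
Neither type deviates, so the separating profile is an equilibrium.

Yes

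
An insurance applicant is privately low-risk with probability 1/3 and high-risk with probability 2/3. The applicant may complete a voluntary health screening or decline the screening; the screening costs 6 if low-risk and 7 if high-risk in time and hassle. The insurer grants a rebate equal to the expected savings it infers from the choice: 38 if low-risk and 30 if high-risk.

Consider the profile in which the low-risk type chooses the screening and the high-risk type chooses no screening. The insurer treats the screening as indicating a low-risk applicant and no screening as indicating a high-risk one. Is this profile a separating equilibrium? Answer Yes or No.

Under these beliefs, the screening earns rebate 38 and no screening earns rebate 30.
low-risk: the screening nets 38 − 6 = 32; no screening nets 30. low-risk prefers the screening.
high-risk: the screening nets 38 − 7 = 31; no screening nets 30. high-risk would deviate to the screening.
high-risk has a profitable deviation, so the profile is not an equilibrium.

No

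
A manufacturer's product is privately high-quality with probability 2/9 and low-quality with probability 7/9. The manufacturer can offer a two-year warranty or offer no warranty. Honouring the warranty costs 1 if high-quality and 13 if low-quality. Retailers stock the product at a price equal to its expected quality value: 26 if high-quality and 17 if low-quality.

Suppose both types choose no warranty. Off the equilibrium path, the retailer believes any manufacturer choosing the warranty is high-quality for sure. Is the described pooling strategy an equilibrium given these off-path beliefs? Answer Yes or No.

No

On path, the retailer holds the prior and pays 2/9·26 + 7/9·17 = 19. Off path (the warranty), believing high-quality, it pays 26.
high-quality: no warranty nets 19; the warranty nets 26 − 1 = 25. high-quality would deviate.
low-quality: no warranty nets 19; the warranty nets 26 − 13 = 13. low-quality stays.
A type deviates, so pooling fails.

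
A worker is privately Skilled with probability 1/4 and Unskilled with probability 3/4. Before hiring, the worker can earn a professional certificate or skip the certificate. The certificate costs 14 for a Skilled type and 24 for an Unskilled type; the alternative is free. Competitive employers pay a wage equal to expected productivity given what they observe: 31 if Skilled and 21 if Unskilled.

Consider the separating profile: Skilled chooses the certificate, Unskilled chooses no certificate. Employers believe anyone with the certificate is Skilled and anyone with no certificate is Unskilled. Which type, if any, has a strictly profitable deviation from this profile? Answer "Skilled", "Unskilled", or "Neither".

Skilled

The certificate pays 31; no certificate pays 21.
Skilled: assigned the certificate, nets 31 − 14 = 17; deviating to no certificate nets 21.
Unskilled: assigned no certificate, nets 21; deviating to the certificate nets 31 − 24 = 7.
The Skilled type gains 4 by deviating.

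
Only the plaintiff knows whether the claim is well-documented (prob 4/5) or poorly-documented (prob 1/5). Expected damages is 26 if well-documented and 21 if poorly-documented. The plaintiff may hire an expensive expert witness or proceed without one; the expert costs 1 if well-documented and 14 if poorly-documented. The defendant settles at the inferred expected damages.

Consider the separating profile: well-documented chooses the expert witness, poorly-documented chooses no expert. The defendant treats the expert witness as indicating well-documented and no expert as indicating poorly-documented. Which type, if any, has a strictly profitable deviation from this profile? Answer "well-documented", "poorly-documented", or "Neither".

Neither

The expert witness pays 26; no expert pays 21.
well-documented: assigned the expert witness, nets 26 − 1 = 25; deviating to no expert nets 21.
poorly-documented: assigned no expert, nets 21; deviating to the expert witness nets 26 − 14 = 12.
Both types strictly prefer their assigned action; no profitable deviation.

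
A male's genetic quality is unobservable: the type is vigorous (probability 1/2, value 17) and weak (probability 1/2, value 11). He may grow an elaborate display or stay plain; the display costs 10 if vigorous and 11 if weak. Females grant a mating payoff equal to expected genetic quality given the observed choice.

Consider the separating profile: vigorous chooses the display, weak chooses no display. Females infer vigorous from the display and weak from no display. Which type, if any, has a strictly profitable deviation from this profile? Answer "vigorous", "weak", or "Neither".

vigorous

The display pays 17; no display pays 11.
vigorous: assigned the display, nets 17 − 10 = 7; deviating to no display nets 11.
weak: assigned no display, nets 11; deviating to the display nets 17 − 11 = 6.
The vigorous type gains 4 by deviating.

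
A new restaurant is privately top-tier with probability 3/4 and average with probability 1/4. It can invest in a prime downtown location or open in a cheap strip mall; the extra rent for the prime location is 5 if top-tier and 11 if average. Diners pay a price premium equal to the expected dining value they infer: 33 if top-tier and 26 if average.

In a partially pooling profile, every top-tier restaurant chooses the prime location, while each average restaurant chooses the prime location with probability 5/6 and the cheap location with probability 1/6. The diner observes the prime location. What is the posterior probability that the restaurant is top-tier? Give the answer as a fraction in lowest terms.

18/23

P(the prime location) = (3/4)·1 + (1/4)·(5/6) = 23/24.
By Bayes' rule, P(top-tier | the prime location) = (3/4) / (23/24) = 18/23.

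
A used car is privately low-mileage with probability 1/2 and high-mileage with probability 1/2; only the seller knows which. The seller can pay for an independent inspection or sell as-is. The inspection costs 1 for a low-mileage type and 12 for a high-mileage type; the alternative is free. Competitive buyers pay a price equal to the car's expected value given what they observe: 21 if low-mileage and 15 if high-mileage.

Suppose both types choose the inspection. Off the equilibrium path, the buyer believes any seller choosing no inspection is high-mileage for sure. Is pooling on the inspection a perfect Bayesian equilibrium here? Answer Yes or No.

On path, the buyer holds the prior and pays 1/2·21 + 1/2·15 = 18. Off path (no inspection), believing high-mileage, it pays 15.
low-mileage: the inspection nets 18 − 1 = 17; no inspection nets 15. low-mileage stays.
high-mileage: the inspection nets 18 − 12 = 6; no inspection nets 15. high-mileage would deviate.
A type deviates, so pooling fails.

No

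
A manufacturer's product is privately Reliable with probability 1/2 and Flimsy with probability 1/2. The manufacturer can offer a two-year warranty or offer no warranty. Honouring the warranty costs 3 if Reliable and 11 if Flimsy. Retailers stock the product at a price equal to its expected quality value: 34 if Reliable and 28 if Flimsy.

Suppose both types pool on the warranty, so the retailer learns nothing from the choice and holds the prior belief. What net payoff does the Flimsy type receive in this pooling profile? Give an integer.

Pooled price = 1/2·34 + 1/2·28 = 31.
Flimsy pays cost 11 for the warranty, so net payoff = 31 − 11 = 20.

20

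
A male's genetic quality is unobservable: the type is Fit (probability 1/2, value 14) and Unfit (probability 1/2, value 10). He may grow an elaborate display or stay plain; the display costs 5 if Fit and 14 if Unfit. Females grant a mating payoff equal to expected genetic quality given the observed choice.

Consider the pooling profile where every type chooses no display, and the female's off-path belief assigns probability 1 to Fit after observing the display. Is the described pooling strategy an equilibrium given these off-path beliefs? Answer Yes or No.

On path, the female holds the prior and pays 1/2·14 + 1/2·10 = 12. Off path (the display), believing Fit, it pays 14.
Fit: no display nets 12; the display nets 14 − 5 = 9. Fit stays.
Unfit: no display nets 12; the display nets 14 − 14 = 0. Unfit stays.
No type deviates, so pooling is sustained.

Yes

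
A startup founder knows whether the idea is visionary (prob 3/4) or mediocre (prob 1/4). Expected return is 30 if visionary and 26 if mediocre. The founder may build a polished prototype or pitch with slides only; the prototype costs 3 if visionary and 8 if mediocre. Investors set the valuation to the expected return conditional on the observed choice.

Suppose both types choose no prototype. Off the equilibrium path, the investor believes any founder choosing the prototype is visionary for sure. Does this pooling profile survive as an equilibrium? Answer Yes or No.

On path, the investor holds the prior and pays 3/4·30 + 1/4·26 = 29. Off path (the prototype), believing visionary, it pays 30.
visionary: no prototype nets 29; the prototype nets 30 − 3 = 27. visionary stays.
mediocre: no prototype nets 29; the prototype nets 30 − 8 = 22. mediocre stays.
No type deviates, so pooling is sustained.

Yes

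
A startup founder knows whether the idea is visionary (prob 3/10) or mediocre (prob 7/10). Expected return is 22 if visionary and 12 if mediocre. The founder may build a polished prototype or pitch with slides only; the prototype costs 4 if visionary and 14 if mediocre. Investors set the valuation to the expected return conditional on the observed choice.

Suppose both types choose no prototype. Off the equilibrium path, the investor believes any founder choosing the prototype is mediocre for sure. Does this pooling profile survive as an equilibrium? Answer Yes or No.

On path, the investor holds the prior and pays 3/10·22 + 7/10·12 = 15. Off path (the prototype), believing mediocre, it pays 12.
visionary: no prototype nets 15; the prototype nets 12 − 4 = 8. visionary stays.
mediocre: no prototype nets 15; the prototype nets 12 − 14 = -2. mediocre stays.
No type deviates, so pooling is sustained.

Yes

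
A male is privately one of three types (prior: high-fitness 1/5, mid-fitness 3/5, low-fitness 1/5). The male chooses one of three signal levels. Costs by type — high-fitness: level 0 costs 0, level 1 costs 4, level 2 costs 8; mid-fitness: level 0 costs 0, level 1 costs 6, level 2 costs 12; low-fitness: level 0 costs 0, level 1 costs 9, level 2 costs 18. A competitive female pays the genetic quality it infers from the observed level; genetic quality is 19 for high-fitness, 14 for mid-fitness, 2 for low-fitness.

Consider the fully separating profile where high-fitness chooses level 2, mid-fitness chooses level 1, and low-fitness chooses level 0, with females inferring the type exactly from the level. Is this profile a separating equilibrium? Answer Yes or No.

Separating mating payoffs: level 2 → 19, level 1 → 14, level 0 → 2.
high-fitness (assigned level 2): level 0: 2 − 0 = 2; level 1: 14 − 4 = 10; level 2: 19 − 8 = 11. high-fitness stays.
mid-fitness (assigned level 1): level 0: 2 − 0 = 2; level 1: 14 − 6 = 8; level 2: 19 − 12 = 7. mid-fitness stays.
low-fitness (assigned level 0): level 0: 2 − 0 = 2; level 1: 14 − 9 = 5; level 2: 19 − 18 = 1. low-fitness prefers level 1.
At least one type deviates; the separating profile fails.

No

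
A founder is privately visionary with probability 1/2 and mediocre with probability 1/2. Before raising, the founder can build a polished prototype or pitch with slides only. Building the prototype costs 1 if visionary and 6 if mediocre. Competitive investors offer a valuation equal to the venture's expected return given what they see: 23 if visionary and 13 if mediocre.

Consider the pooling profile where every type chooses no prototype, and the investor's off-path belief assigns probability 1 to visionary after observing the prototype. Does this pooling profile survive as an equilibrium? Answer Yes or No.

On path, the investor holds the prior and pays 1/2·23 + 1/2·13 = 18. Off path (the prototype), believing visionary, it pays 23.
visionary: no prototype nets 18; the prototype nets 23 − 1 = 22. visionary would deviate.
mediocre: no prototype nets 18; the prototype nets 23 − 6 = 17. mediocre stays.
A type deviates, so pooling fails.

No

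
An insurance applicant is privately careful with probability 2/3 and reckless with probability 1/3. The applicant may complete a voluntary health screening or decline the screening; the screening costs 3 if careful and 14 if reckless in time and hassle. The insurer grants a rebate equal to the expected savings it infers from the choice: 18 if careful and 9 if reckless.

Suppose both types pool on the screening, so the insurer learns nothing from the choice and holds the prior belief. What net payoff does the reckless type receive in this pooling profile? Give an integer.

Pooled rebate = 2/3·18 + 1/3·9 = 15.
reckless pays cost 14 for the screening, so net payoff = 15 − 14 = 1.

1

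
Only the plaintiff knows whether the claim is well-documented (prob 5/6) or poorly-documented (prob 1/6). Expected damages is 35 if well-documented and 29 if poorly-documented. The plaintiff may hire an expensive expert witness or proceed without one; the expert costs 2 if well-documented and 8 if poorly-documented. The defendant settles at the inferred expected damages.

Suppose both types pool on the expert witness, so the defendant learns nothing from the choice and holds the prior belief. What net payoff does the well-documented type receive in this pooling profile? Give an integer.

Pooled settlement = 5/6·35 + 1/6·29 = 34.
well-documented pays cost 2 for the expert witness, so net payoff = 34 − 2 = 32.

32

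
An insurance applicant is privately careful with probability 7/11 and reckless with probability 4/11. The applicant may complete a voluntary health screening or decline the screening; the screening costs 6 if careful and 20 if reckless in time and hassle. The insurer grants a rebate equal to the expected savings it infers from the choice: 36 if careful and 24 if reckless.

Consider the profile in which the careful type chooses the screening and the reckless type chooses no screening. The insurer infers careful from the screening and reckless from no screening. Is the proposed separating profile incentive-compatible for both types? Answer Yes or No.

Under these beliefs, the screening earns rebate 36 and no screening earns rebate 24.
careful: the screening nets 36 − 6 = 30; no screening nets 24. careful prefers the screening.
reckless: the screening nets 36 − 20 = 16; no screening nets 24. reckless prefers no screening.
Neither type deviates, so the separating profile is an equilibrium.

Yes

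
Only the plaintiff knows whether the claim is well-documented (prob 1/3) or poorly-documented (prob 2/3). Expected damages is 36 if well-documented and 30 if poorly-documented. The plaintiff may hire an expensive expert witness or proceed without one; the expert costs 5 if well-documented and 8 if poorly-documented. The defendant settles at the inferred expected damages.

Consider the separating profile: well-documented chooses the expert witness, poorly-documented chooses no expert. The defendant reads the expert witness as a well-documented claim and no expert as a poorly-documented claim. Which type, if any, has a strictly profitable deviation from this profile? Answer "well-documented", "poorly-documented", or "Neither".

Neither

The expert witness pays 36; no expert pays 30.
well-documented: assigned the expert witness, nets 36 − 5 = 31; deviating to no expert nets 30.
poorly-documented: assigned no expert, nets 30; deviating to the expert witness nets 36 − 8 = 28.
Both types strictly prefer their assigned action; no profitable deviation.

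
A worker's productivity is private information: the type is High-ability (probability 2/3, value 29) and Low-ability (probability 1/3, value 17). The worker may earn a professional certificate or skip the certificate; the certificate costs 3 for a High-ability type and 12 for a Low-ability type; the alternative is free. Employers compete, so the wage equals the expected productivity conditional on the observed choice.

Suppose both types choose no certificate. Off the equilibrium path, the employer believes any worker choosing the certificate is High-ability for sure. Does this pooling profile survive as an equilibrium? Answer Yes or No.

No

On path, the employer holds the prior and pays 2/3·29 + 1/3·17 = 25. Off path (the certificate), believing High-ability, it pays 29.
High-ability: no certificate nets 25; the certificate nets 29 − 3 = 26. High-ability would deviate.
Low-ability: no certificate nets 25; the certificate nets 29 − 12 = 17. Low-ability stays.
A type deviates, so pooling fails.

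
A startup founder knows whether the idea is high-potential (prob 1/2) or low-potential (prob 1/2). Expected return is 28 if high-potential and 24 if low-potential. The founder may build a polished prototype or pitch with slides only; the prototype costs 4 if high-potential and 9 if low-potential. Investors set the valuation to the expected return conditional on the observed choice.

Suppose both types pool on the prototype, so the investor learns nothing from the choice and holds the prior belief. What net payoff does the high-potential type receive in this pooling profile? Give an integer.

22

Pooled valuation = 1/2·28 + 1/2·24 = 26.
high-potential pays cost 4 for the prototype, so net payoff = 26 − 4 = 22.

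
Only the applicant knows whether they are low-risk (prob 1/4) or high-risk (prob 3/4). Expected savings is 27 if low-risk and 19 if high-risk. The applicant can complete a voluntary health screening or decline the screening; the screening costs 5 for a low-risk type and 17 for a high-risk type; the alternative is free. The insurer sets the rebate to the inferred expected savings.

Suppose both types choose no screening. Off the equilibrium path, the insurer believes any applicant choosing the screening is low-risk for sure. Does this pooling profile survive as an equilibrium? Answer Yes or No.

No

On path, the insurer holds the prior and pays 1/4·27 + 3/4·19 = 21. Off path (the screening), believing low-risk, it pays 27.
low-risk: no screening nets 21; the screening nets 27 − 5 = 22. low-risk would deviate.
high-risk: no screening nets 21; the screening nets 27 − 17 = 10. high-risk stays.
A type deviates, so pooling fails.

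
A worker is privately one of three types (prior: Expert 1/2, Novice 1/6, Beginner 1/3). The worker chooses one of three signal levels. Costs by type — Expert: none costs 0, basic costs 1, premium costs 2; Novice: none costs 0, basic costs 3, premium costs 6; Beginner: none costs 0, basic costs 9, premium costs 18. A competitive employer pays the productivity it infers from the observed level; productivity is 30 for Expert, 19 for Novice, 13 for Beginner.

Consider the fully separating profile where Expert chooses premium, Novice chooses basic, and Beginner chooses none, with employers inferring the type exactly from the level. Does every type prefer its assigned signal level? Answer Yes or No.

Separating wages: premium → 30, basic → 19, none → 13.
Expert (assigned premium): none: 13 − 0 = 13; basic: 19 − 1 = 18; premium: 30 − 2 = 28. Expert stays.
Novice (assigned basic): none: 13 − 0 = 13; basic: 19 − 3 = 16; premium: 30 − 6 = 24. Novice prefers premium.
Beginner (assigned none): none: 13 − 0 = 13; basic: 19 − 9 = 10; premium: 30 − 18 = 12. Beginner stays.
At least one type deviates; the separating profile fails.

No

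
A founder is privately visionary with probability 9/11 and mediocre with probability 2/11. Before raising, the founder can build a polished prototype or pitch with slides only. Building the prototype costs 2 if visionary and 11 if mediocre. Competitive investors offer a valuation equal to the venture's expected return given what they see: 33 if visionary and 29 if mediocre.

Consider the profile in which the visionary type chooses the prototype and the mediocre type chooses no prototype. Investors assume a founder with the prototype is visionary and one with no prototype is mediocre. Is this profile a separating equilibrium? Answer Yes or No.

Yes

Under these beliefs, the prototype earns valuation 33 and no prototype earns valuation 29.
visionary: the prototype nets 33 − 2 = 31; no prototype nets 29. visionary prefers the prototype.
mediocre: the prototype nets 33 − 11 = 22; no prototype nets 29. mediocre prefers no prototype.
Neither type deviates, so the separating profile is an equilibrium.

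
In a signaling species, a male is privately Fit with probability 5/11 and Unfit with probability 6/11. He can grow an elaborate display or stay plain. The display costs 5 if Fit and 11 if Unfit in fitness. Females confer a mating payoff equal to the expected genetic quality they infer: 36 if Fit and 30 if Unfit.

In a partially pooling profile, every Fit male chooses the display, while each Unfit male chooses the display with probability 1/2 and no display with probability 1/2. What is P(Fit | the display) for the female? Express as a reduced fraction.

P(the display) = (5/11)·1 + (6/11)·(1/2) = 8/11.
By Bayes' rule, P(Fit | the display) = (5/11) / (8/11) = 5/8.

5/8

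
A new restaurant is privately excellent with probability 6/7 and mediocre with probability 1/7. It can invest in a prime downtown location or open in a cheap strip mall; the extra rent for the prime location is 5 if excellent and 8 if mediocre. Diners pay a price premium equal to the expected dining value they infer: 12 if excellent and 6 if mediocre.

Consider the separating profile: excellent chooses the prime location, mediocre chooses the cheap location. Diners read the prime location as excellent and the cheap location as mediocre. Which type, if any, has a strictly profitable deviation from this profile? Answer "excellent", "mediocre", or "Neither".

Neither

The prime location pays 12; the cheap location pays 6.
excellent: assigned the prime location, nets 12 − 5 = 7; deviating to the cheap location nets 6.
mediocre: assigned the cheap location, nets 6; deviating to the prime location nets 12 − 8 = 4.
Both types strictly prefer their assigned action; no profitable deviation.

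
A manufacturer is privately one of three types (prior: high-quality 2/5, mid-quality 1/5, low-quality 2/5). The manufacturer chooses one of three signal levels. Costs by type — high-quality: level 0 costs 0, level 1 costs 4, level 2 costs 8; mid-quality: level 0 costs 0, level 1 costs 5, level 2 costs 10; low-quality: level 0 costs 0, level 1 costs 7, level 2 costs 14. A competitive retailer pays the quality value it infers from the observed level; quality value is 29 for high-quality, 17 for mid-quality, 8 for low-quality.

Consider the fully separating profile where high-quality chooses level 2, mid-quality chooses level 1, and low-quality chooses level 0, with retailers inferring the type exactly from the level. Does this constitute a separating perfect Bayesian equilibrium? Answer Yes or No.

No

Separating prices: level 2 → 29, level 1 → 17, level 0 → 8.
high-quality (assigned level 2): level 0: 8 − 0 = 8; level 1: 17 − 4 = 13; level 2: 29 − 8 = 21. high-quality stays.
mid-quality (assigned level 1): level 0: 8 − 0 = 8; level 1: 17 − 5 = 12; level 2: 29 − 10 = 19. mid-quality prefers level 2.
low-quality (assigned level 0): level 0: 8 − 0 = 8; level 1: 17 − 7 = 10; level 2: 29 − 14 = 15. low-quality prefers level 2.
At least one type deviates; the separating profile fails.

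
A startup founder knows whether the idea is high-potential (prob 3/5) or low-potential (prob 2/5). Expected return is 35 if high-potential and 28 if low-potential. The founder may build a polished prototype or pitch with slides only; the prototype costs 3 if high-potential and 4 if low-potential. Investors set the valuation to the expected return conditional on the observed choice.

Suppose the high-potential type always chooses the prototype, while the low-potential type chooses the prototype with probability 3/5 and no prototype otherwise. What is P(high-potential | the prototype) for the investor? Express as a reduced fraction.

P(the prototype) = (3/5)·1 + (2/5)·(3/5) = 21/25.
By Bayes' rule, P(high-potential | the prototype) = (3/5) / (21/25) = 5/7.

5/7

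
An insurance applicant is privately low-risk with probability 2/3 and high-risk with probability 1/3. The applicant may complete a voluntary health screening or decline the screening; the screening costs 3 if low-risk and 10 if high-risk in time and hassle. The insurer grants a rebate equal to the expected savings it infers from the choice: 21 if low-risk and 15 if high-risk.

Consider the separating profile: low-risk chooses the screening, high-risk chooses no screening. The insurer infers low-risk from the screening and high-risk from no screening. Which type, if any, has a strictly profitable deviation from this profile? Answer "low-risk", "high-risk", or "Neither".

Neither

The screening pays 21; no screening pays 15.
low-risk: assigned the screening, nets 21 − 3 = 18; deviating to no screening nets 15.
high-risk: assigned no screening, nets 15; deviating to the screening nets 21 − 10 = 11.
Both types strictly prefer their assigned action; no profitable deviation.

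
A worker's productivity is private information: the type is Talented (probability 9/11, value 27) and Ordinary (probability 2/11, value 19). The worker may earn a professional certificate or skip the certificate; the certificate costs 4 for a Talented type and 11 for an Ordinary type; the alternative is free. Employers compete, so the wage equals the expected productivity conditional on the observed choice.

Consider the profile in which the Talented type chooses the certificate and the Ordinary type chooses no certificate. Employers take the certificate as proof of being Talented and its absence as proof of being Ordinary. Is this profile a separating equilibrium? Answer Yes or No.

Yes

Under these beliefs, the certificate earns wage 27 and no certificate earns wage 19.
Talented: the certificate nets 27 − 4 = 23; no certificate nets 19. Talented prefers the certificate.
Ordinary: the certificate nets 27 − 11 = 16; no certificate nets 19. Ordinary prefers no certificate.
Neither type deviates, so the separating profile is an equilibrium.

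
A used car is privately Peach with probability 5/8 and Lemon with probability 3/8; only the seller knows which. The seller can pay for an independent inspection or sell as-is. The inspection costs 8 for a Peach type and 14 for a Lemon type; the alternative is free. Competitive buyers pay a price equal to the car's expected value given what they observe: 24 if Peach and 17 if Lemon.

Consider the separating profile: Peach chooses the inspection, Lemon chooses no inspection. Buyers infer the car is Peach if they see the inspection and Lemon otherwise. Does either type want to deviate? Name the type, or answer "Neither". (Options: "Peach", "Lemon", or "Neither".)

The inspection pays 24; no inspection pays 17.
Peach: assigned the inspection, nets 24 − 8 = 16; deviating to no inspection nets 17.
Lemon: assigned no inspection, nets 17; deviating to the inspection nets 24 − 14 = 10.
The Peach type gains 1 by deviating.

Peach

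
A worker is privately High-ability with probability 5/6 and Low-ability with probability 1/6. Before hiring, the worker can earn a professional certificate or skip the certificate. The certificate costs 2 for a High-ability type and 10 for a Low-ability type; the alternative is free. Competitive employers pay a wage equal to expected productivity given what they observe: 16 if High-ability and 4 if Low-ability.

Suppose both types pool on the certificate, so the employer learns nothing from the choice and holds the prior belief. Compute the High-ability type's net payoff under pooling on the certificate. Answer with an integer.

12

Pooled wage = 5/6·16 + 1/6·4 = 14.
High-ability pays cost 2 for the certificate, so net payoff = 14 − 2 = 12.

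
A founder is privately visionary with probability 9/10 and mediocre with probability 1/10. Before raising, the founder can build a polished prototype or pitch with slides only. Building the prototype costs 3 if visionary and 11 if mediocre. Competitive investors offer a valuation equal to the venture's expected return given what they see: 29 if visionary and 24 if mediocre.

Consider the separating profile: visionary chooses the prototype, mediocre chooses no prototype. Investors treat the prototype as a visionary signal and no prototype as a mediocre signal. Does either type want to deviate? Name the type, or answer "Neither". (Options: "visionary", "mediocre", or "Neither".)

Neither

The prototype pays 29; no prototype pays 24.
visionary: assigned the prototype, nets 29 − 3 = 26; deviating to no prototype nets 24.
mediocre: assigned no prototype, nets 24; deviating to the prototype nets 29 − 11 = 18.
Both types strictly prefer their assigned action; no profitable deviation.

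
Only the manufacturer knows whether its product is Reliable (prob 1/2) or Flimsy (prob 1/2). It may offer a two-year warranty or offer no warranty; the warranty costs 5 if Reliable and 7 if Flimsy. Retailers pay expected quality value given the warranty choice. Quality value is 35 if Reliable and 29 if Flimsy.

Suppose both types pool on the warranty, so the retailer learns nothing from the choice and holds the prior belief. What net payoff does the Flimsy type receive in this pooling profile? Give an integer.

Pooled price = 1/2·35 + 1/2·29 = 32.
Flimsy pays cost 7 for the warranty, so net payoff = 32 − 7 = 25.

25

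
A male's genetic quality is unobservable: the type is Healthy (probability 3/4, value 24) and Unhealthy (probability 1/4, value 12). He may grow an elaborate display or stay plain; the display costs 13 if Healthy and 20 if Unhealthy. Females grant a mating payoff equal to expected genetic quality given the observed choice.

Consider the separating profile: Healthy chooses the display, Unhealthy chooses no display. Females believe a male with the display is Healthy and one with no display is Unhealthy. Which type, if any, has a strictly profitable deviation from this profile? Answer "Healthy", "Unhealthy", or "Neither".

Healthy

The display pays 24; no display pays 12.
Healthy: assigned the display, nets 24 − 13 = 11; deviating to no display nets 12.
Unhealthy: assigned no display, nets 12; deviating to the display nets 24 − 20 = 4.
The Healthy type gains 1 by deviating.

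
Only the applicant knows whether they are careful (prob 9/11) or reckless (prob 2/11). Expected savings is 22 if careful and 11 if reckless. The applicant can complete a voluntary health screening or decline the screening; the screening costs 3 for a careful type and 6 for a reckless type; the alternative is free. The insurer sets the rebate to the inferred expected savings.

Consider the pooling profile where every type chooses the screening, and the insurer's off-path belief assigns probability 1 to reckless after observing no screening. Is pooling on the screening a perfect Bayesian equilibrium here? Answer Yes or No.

On path, the insurer holds the prior and pays 9/11·22 + 2/11·11 = 20. Off path (no screening), believing reckless, it pays 11.
careful: the screening nets 20 − 3 = 17; no screening nets 11. careful stays.
reckless: the screening nets 20 − 6 = 14; no screening nets 11. reckless stays.
No type deviates, so pooling is sustained.

Yes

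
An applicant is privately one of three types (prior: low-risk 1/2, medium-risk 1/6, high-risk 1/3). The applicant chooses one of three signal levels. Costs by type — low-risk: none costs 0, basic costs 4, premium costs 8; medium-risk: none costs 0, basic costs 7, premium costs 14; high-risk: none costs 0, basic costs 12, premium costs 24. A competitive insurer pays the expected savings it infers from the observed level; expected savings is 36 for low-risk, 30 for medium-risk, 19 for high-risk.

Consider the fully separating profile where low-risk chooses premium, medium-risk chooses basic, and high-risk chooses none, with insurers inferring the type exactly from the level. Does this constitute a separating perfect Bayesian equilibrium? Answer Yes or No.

Separating rebates: premium → 36, basic → 30, none → 19.
low-risk (assigned premium): none: 19 − 0 = 19; basic: 30 − 4 = 26; premium: 36 − 8 = 28. low-risk stays.
medium-risk (assigned basic): none: 19 − 0 = 19; basic: 30 − 7 = 23; premium: 36 − 14 = 22. medium-risk stays.
high-risk (assigned none): none: 19 − 0 = 19; basic: 30 − 12 = 18; premium: 36 − 24 = 12. high-risk stays.
Every type prefers its assigned level; separation holds.

Yes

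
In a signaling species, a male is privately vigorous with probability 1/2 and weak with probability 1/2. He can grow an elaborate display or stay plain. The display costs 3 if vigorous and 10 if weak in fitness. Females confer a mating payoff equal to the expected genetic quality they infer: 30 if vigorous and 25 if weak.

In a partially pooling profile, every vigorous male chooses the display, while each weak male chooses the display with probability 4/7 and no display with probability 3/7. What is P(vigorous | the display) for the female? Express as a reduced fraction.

7/11

P(the display) = (1/2)·1 + (1/2)·(4/7) = 11/14.
By Bayes' rule, P(vigorous | the display) = (1/2) / (11/14) = 7/11.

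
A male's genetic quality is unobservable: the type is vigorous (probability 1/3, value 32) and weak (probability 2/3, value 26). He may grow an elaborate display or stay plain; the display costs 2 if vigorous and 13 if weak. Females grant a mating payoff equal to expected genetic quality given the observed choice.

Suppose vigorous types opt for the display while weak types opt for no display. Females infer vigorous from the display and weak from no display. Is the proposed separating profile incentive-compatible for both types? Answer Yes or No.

Yes

Under these beliefs, the display earns mating payoff 32 and no display earns mating payoff 26.
vigorous: the display nets 32 − 2 = 30; no display nets 26. vigorous prefers the display.
weak: the display nets 32 − 13 = 19; no display nets 26. weak prefers no display.
Neither type deviates, so the separating profile is an equilibrium.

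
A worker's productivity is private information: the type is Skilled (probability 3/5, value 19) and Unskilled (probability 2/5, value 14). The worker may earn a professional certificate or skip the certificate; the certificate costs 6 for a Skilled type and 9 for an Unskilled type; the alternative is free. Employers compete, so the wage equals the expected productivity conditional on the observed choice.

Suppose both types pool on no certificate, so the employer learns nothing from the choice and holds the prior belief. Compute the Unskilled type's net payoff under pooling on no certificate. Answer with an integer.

Pooled wage = 3/5·19 + 2/5·14 = 17.
Unskilled pays no cost for no certificate, so net payoff = 17.

17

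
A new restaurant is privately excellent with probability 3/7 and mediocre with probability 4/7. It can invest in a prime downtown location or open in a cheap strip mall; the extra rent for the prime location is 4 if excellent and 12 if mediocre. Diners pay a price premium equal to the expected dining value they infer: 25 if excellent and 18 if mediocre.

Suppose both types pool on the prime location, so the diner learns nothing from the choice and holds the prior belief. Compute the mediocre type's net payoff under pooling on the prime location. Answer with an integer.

9

Pooled price premium = 3/7·25 + 4/7·18 = 21.
mediocre pays cost 12 for the prime location, so net payoff = 21 − 12 = 9.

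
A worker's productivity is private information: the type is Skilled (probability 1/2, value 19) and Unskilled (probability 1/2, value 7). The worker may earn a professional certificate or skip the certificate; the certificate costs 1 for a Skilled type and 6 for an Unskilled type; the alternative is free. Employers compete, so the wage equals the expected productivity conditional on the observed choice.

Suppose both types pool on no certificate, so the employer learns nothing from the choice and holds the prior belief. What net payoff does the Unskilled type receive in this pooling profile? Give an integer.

13

Pooled wage = 1/2·19 + 1/2·7 = 13.
Unskilled pays no cost for no certificate, so net payoff = 13.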